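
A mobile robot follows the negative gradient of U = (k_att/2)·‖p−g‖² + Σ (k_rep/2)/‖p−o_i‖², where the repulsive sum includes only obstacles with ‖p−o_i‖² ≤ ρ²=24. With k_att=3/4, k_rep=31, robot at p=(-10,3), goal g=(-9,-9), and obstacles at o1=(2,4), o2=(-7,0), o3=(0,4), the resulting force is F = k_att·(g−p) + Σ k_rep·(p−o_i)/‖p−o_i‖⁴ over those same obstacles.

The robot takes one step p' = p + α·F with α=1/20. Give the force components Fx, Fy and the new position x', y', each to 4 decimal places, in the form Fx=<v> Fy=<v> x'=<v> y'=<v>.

Fx=0.4630 Fy=-8.7130 x'=-9.9769 y'=2.5644

F_att = 3/4·(g−p) = 3/4·(1,-12) = (0.7500,-9.0000)
o1: d²=145 > ρ²=24 → inactive
o2: d²=18 ≤ ρ²=24; F_rep = 31·(-3,3)/18² = (-0.2870,0.2870)
o3: d²=101 > ρ²=24 → inactive
F = F_att + ΣF_rep = (0.4630,-8.7130)
p' = p + 1/20·F = (-9.9769,2.5644)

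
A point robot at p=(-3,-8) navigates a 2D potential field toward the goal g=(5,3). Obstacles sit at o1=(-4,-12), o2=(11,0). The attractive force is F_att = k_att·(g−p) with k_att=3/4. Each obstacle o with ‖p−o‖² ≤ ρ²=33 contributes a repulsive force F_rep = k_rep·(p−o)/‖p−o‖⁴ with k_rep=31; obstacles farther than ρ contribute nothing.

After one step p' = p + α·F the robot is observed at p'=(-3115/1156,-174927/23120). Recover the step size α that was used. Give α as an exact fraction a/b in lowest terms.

α = 1/20

F_att = 3/4·(g−p) = 3/4·(8,11) = (6.0000,8.2500)
o1: d²=17 ≤ ρ²=33; F_rep = 31·(1,4)/17² = (0.1073,0.4291)
o2: d²=260 > ρ²=33 → inactive
F = F_att + ΣF_rep = (6.1073,8.6791)
Δp = p'−p = (0.3054,0.4340); α = Δx/Fx = (353/1156) / (1765/289) = 1/20
check: Δy/Fy = (10033/23120) / (10033/1156) = 1/20 ✓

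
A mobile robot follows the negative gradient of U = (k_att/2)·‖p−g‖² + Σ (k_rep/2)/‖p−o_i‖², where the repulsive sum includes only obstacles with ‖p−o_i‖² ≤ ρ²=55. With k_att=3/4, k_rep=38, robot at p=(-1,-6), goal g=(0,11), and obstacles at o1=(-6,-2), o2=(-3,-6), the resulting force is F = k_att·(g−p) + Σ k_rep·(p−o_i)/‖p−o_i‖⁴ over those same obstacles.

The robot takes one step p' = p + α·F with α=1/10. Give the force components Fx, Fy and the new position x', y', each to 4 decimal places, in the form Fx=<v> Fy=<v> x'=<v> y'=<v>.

Fx=5.6130 Fy=12.6596 x'=-0.4387 y'=-4.7340

F_att = 3/4·(g−p) = 3/4·(1,17) = (0.7500,12.7500)
o1: d²=41 ≤ ρ²=55; F_rep = 38·(5,-4)/41² = (0.1130,-0.0904)
o2: d²=4 ≤ ρ²=55; F_rep = 38·(2,0)/4² = (4.7500,0.0000)
F = F_att + ΣF_rep = (5.6130,12.6596)
p' = p + 1/10·F = (-0.4387,-4.7340)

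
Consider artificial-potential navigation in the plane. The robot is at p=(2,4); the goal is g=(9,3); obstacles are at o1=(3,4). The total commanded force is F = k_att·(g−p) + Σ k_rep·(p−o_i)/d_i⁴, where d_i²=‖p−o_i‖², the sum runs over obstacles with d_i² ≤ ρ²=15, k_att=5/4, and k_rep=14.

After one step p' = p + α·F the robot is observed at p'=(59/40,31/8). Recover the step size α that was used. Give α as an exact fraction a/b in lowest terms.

α = 1/10

F_att = 5/4·(g−p) = 5/4·(7,-1) = (8.7500,-1.2500)
o1: d²=1 ≤ ρ²=15; F_rep = 14·(-1,0)/1² = (-14.0000,0.0000)
F = F_att + ΣF_rep = (-5.2500,-1.2500)
Δp = p'−p = (-0.5250,-0.1250); α = Δx/Fx = (-21/40) / (-21/4) = 1/10
check: Δy/Fy = (-1/8) / (-5/4) = 1/10 ✓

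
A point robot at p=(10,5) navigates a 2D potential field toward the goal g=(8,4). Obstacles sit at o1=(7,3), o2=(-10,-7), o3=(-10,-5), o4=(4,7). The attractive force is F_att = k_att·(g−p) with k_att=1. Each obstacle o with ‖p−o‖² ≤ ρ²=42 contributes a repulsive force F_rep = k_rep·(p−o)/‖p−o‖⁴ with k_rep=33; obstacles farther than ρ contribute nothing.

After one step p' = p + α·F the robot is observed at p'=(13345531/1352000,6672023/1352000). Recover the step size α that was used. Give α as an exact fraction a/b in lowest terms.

F_att = 1·(g−p) = 1·(-2,-1) = (-2.0000,-1.0000)
o1: d²=13 ≤ ρ²=42; F_rep = 33·(3,2)/13² = (0.5858,0.3905)
o2: d²=544 > ρ²=42 → inactive
o3: d²=500 > ρ²=42 → inactive
o4: d²=40 ≤ ρ²=42; F_rep = 33·(6,-2)/40² = (0.1237,-0.0413)
F = F_att + ΣF_rep = (-1.2905,-0.6507)
Δp = p'−p = (-0.1290,-0.0651); α = Δx/Fx = (-174469/1352000) / (-174469/135200) = 1/10
check: Δy/Fy = (-87977/1352000) / (-87977/135200) = 1/10 ✓

α = 1/10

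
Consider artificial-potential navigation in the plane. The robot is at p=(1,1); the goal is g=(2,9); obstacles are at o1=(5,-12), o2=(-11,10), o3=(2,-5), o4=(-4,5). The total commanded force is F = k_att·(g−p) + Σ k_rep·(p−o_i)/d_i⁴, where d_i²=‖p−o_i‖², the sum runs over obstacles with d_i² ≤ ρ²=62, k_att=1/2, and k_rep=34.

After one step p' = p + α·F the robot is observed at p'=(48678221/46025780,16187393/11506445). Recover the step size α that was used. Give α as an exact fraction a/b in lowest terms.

F_att = 1/2·(g−p) = 1/2·(1,8) = (0.5000,4.0000)
o1: d²=185 > ρ²=62 → inactive
o2: d²=225 > ρ²=62 → inactive
o3: d²=37 ≤ ρ²=62; F_rep = 34·(-1,6)/37² = (-0.0248,0.1490)
o4: d²=41 ≤ ρ²=62; F_rep = 34·(5,-4)/41² = (0.1011,-0.0809)
F = F_att + ΣF_rep = (0.5763,4.0681)
Δp = p'−p = (0.0576,0.4068); α = Δx/Fx = (2652441/46025780) / (2652441/4602578) = 1/10
check: Δy/Fy = (4680948/11506445) / (9361896/2301289) = 1/10 ✓

α = 1/10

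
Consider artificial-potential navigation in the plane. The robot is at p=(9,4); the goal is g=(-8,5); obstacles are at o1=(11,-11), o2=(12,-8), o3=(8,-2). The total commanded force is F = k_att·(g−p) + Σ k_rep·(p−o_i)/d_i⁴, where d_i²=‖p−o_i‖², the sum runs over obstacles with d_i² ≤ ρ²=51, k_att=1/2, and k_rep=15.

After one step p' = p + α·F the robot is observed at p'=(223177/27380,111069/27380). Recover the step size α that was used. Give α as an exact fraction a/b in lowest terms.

α = 1/10

F_att = 1/2·(g−p) = 1/2·(-17,1) = (-8.5000,0.5000)
o1: d²=229 > ρ²=51 → inactive
o2: d²=153 > ρ²=51 → inactive
o3: d²=37 ≤ ρ²=51; F_rep = 15·(1,6)/37² = (0.0110,0.0657)
F = F_att + ΣF_rep = (-8.4890,0.5657)
Δp = p'−p = (-0.8489,0.0566); α = Δx/Fx = (-23243/27380) / (-23243/2738) = 1/10
check: Δy/Fy = (1549/27380) / (1549/2738) = 1/10 ✓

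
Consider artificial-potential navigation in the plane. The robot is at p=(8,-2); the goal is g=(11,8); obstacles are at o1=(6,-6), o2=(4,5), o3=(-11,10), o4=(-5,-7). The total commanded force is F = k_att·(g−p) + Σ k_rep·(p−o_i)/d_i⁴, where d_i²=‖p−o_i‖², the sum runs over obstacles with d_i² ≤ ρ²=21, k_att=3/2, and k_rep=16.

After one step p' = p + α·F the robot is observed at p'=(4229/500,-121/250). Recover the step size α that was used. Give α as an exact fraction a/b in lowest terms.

F_att = 3/2·(g−p) = 3/2·(3,10) = (4.5000,15.0000)
o1: d²=20 ≤ ρ²=21; F_rep = 16·(2,4)/20² = (0.0800,0.1600)
o2: d²=65 > ρ²=21 → inactive
o3: d²=505 > ρ²=21 → inactive
o4: d²=194 > ρ²=21 → inactive
F = F_att + ΣF_rep = (4.5800,15.1600)
Δp = p'−p = (0.4580,1.5160); α = Δx/Fx = (229/500) / (229/50) = 1/10
check: Δy/Fy = (379/250) / (379/25) = 1/10 ✓

α = 1/10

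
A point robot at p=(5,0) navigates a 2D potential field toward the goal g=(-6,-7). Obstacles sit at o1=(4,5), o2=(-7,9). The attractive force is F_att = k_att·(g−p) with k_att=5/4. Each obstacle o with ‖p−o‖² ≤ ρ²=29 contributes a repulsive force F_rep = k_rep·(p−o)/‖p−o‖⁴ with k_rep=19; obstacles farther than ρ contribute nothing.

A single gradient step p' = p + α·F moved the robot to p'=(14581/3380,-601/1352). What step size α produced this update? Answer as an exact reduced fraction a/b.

α = 1/20

F_att = 5/4·(g−p) = 5/4·(-11,-7) = (-13.7500,-8.7500)
o1: d²=26 ≤ ρ²=29; F_rep = 19·(1,-5)/26² = (0.0281,-0.1405)
o2: d²=225 > ρ²=29 → inactive
F = F_att + ΣF_rep = (-13.7219,-8.8905)
Δp = p'−p = (-0.6861,-0.4445); α = Δx/Fx = (-2319/3380) / (-2319/169) = 1/20
check: Δy/Fy = (-601/1352) / (-3005/338) = 1/20 ✓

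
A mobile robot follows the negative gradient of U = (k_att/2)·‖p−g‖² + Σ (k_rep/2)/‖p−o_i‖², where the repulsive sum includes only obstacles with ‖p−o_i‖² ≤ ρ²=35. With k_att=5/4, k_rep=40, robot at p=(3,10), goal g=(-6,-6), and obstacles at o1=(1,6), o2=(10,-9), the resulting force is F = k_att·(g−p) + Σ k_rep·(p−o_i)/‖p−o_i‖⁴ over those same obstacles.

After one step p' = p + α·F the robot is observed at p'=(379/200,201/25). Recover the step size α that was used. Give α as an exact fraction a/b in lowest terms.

α = 1/10

F_att = 5/4·(g−p) = 5/4·(-9,-16) = (-11.2500,-20.0000)
o1: d²=20 ≤ ρ²=35; F_rep = 40·(2,4)/20² = (0.2000,0.4000)
o2: d²=410 > ρ²=35 → inactive
F = F_att + ΣF_rep = (-11.0500,-19.6000)
Δp = p'−p = (-1.1050,-1.9600); α = Δx/Fx = (-221/200) / (-221/20) = 1/10
check: Δy/Fy = (-49/25) / (-98/5) = 1/10 ✓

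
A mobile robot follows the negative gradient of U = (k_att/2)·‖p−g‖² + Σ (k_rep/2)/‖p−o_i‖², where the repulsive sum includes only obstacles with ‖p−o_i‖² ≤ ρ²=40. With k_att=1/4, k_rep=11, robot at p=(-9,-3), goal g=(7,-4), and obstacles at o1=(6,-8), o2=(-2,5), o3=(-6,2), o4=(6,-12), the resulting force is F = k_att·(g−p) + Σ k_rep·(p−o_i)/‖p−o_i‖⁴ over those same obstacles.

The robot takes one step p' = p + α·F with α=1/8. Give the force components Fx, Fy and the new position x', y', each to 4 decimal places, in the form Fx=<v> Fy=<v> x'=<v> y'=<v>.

F_att = 1/4·(g−p) = 1/4·(16,-1) = (4.0000,-0.2500)
o1: d²=250 > ρ²=40 → inactive
o2: d²=113 > ρ²=40 → inactive
o3: d²=34 ≤ ρ²=40; F_rep = 11·(-3,-5)/34² = (-0.0285,-0.0476)
o4: d²=306 > ρ²=40 → inactive
F = F_att + ΣF_rep = (3.9715,-0.2976)
p' = p + 1/8·F = (-8.5036,-3.0372)

Fx=3.9715 Fy=-0.2976 x'=-8.5036 y'=-3.0372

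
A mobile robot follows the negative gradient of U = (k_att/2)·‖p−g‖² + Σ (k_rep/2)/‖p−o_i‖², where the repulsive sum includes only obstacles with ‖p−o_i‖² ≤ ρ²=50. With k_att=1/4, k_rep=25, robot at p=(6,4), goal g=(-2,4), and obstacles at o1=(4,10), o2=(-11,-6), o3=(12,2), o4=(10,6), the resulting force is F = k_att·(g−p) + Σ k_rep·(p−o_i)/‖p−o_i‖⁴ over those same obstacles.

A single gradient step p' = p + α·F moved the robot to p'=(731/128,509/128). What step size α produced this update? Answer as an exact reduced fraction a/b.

α = 1/8

F_att = 1/4·(g−p) = 1/4·(-8,0) = (-2.0000,0.0000)
o1: d²=40 ≤ ρ²=50; F_rep = 25·(2,-6)/40² = (0.0312,-0.0938)
o2: d²=389 > ρ²=50 → inactive
o3: d²=40 ≤ ρ²=50; F_rep = 25·(-6,2)/40² = (-0.0938,0.0312)
o4: d²=20 ≤ ρ²=50; F_rep = 25·(-4,-2)/20² = (-0.2500,-0.1250)
F = F_att + ΣF_rep = (-2.3125,-0.1875)
Δp = p'−p = (-0.2891,-0.0234); α = Δx/Fx = (-37/128) / (-37/16) = 1/8
check: Δy/Fy = (-3/128) / (-3/16) = 1/8 ✓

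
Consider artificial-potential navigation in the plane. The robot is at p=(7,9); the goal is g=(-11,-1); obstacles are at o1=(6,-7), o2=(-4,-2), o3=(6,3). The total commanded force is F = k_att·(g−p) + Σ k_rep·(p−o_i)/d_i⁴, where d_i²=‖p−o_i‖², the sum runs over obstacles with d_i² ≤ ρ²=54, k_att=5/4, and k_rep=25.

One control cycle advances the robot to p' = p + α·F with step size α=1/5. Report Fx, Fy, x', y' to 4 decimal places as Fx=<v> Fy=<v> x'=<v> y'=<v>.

F_att = 5/4·(g−p) = 5/4·(-18,-10) = (-22.5000,-12.5000)
o1: d²=257 > ρ²=54 → inactive
o2: d²=242 > ρ²=54 → inactive
o3: d²=37 ≤ ρ²=54; F_rep = 25·(1,6)/37² = (0.0183,0.1096)
F = F_att + ΣF_rep = (-22.4817,-12.3904)
p' = p + 1/5·F = (2.5037,6.5219)

Fx=-22.4817 Fy=-12.3904 x'=2.5037 y'=6.5219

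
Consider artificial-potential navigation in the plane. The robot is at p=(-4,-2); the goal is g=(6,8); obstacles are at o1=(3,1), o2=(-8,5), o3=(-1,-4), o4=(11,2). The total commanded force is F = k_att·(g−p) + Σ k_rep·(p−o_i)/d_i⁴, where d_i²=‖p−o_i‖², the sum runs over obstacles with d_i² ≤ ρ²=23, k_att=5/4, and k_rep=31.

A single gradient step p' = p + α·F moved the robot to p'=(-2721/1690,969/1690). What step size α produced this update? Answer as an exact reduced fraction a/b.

α = 1/5

F_att = 5/4·(g−p) = 5/4·(10,10) = (12.5000,12.5000)
o1: d²=58 > ρ²=23 → inactive
o2: d²=65 > ρ²=23 → inactive
o3: d²=13 ≤ ρ²=23; F_rep = 31·(-3,2)/13² = (-0.5503,0.3669)
o4: d²=241 > ρ²=23 → inactive
F = F_att + ΣF_rep = (11.9497,12.8669)
Δp = p'−p = (2.3899,2.5734); α = Δx/Fx = (4039/1690) / (4039/338) = 1/5
check: Δy/Fy = (4349/1690) / (4349/338) = 1/5 ✓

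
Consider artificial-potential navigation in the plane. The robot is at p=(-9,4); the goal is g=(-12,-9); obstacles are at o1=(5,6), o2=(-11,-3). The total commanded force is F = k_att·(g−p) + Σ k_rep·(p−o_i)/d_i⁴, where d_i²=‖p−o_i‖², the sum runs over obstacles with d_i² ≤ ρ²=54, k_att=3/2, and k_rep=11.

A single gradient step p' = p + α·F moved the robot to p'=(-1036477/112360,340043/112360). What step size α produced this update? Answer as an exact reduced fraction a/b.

F_att = 3/2·(g−p) = 3/2·(-3,-13) = (-4.5000,-19.5000)
o1: d²=200 > ρ²=54 → inactive
o2: d²=53 ≤ ρ²=54; F_rep = 11·(2,7)/53² = (0.0078,0.0274)
F = F_att + ΣF_rep = (-4.4922,-19.4726)
Δp = p'−p = (-0.2246,-0.9736); α = Δx/Fx = (-25237/112360) / (-25237/5618) = 1/20
check: Δy/Fy = (-109397/112360) / (-109397/5618) = 1/20 ✓

α = 1/20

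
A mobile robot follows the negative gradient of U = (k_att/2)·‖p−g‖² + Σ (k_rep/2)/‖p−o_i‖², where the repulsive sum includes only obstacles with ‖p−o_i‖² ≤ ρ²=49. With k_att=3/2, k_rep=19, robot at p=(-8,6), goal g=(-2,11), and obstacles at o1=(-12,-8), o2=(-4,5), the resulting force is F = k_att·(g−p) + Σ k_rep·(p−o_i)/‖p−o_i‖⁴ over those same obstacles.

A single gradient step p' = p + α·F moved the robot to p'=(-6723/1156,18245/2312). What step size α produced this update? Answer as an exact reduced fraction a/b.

F_att = 3/2·(g−p) = 3/2·(6,5) = (9.0000,7.5000)
o1: d²=212 > ρ²=49 → inactive
o2: d²=17 ≤ ρ²=49; F_rep = 19·(-4,1)/17² = (-0.2630,0.0657)
F = F_att + ΣF_rep = (8.7370,7.5657)
Δp = p'−p = (2.1843,1.8914); α = Δx/Fx = (2525/1156) / (2525/289) = 1/4
check: Δy/Fy = (4373/2312) / (4373/578) = 1/4 ✓

α = 1/4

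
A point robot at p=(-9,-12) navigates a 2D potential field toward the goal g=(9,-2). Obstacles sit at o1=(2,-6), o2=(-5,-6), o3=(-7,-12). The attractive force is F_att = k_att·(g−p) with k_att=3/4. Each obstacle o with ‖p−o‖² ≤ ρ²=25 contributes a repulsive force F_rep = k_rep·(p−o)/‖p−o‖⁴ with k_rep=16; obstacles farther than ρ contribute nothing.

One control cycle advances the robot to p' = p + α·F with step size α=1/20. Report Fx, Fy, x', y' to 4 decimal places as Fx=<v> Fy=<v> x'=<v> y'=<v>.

F_att = 3/4·(g−p) = 3/4·(18,10) = (13.5000,7.5000)
o1: d²=157 > ρ²=25 → inactive
o2: d²=52 > ρ²=25 → inactive
o3: d²=4 ≤ ρ²=25; F_rep = 16·(-2,0)/4² = (-2.0000,0.0000)
F = F_att + ΣF_rep = (11.5000,7.5000)
p' = p + 1/20·F = (-8.4250,-11.6250)

Fx=11.5000 Fy=7.5000 x'=-8.4250 y'=-11.6250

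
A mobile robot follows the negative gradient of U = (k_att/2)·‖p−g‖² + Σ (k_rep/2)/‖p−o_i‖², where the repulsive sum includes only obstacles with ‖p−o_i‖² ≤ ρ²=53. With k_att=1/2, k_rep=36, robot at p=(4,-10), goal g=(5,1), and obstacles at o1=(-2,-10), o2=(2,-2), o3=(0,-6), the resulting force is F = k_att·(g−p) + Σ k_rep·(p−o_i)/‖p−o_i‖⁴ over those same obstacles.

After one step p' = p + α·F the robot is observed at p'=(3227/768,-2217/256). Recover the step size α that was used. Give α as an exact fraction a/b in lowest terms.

F_att = 1/2·(g−p) = 1/2·(1,11) = (0.5000,5.5000)
o1: d²=36 ≤ ρ²=53; F_rep = 36·(6,0)/36² = (0.1667,0.0000)
o2: d²=68 > ρ²=53 → inactive
o3: d²=32 ≤ ρ²=53; F_rep = 36·(4,-4)/32² = (0.1406,-0.1406)
F = F_att + ΣF_rep = (0.8073,5.3594)
Δp = p'−p = (0.2018,1.3398); α = Δx/Fx = (155/768) / (155/192) = 1/4
check: Δy/Fy = (343/256) / (343/64) = 1/4 ✓

α = 1/4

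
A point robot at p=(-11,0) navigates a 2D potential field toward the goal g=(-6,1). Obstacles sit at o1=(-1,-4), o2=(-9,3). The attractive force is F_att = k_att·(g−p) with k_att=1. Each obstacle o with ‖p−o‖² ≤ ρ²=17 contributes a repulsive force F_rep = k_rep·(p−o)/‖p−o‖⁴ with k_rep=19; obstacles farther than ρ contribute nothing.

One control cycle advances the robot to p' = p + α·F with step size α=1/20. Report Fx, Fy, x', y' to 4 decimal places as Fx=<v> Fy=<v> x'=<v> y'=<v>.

Fx=4.7751 Fy=0.6627 x'=-10.7612 y'=0.0331

F_att = 1·(g−p) = 1·(5,1) = (5.0000,1.0000)
o1: d²=116 > ρ²=17 → inactive
o2: d²=13 ≤ ρ²=17; F_rep = 19·(-2,-3)/13² = (-0.2249,-0.3373)
F = F_att + ΣF_rep = (4.7751,0.6627)
p' = p + 1/20·F = (-10.7612,0.0331)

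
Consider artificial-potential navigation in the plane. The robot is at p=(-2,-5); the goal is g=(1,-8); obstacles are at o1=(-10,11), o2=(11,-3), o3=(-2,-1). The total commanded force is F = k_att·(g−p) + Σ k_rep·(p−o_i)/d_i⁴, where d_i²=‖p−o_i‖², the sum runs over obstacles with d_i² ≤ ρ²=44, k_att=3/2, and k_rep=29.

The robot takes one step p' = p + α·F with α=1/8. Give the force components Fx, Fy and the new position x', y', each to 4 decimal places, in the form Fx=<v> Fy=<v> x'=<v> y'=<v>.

F_att = 3/2·(g−p) = 3/2·(3,-3) = (4.5000,-4.5000)
o1: d²=320 > ρ²=44 → inactive
o2: d²=173 > ρ²=44 → inactive
o3: d²=16 ≤ ρ²=44; F_rep = 29·(0,-4)/16² = (0.0000,-0.4531)
F = F_att + ΣF_rep = (4.5000,-4.9531)
p' = p + 1/8·F = (-1.4375,-5.6191)

Fx=4.5000 Fy=-4.9531 x'=-1.4375 y'=-5.6191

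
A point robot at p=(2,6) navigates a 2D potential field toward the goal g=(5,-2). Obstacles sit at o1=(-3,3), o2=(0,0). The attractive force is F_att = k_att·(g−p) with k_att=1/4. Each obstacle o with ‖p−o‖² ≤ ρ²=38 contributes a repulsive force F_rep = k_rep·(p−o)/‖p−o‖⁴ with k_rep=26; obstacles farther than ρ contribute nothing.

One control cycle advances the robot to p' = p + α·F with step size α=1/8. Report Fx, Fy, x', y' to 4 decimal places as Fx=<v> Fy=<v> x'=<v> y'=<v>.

Fx=0.8625 Fy=-1.9325 x'=2.1078 y'=5.7584

F_att = 1/4·(g−p) = 1/4·(3,-8) = (0.7500,-2.0000)
o1: d²=34 ≤ ρ²=38; F_rep = 26·(5,3)/34² = (0.1125,0.0675)
o2: d²=40 > ρ²=38 → inactive
F = F_att + ΣF_rep = (0.8625,-1.9325)
p' = p + 1/8·F = (2.1078,5.7584)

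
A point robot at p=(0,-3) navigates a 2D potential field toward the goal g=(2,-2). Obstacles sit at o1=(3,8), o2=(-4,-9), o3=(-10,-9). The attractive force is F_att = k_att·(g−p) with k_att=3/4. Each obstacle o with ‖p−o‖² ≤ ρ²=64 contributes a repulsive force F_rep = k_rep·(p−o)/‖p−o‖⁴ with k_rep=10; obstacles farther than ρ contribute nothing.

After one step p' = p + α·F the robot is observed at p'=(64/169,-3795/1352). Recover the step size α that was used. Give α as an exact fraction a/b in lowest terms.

F_att = 3/4·(g−p) = 3/4·(2,1) = (1.5000,0.7500)
o1: d²=130 > ρ²=64 → inactive
o2: d²=52 ≤ ρ²=64; F_rep = 10·(4,6)/52² = (0.0148,0.0222)
o3: d²=136 > ρ²=64 → inactive
F = F_att + ΣF_rep = (1.5148,0.7722)
Δp = p'−p = (0.3787,0.1930); α = Δx/Fx = (64/169) / (256/169) = 1/4
check: Δy/Fy = (261/1352) / (261/338) = 1/4 ✓

α = 1/4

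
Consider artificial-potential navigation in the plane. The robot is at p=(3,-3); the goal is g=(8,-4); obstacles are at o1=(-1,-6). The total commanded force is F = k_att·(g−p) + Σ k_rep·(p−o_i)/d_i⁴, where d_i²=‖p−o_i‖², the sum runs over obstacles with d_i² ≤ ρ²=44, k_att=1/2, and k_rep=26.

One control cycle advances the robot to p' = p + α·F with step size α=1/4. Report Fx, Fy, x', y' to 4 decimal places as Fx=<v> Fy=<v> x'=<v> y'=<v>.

F_att = 1/2·(g−p) = 1/2·(5,-1) = (2.5000,-0.5000)
o1: d²=25 ≤ ρ²=44; F_rep = 26·(4,3)/25² = (0.1664,0.1248)
F = F_att + ΣF_rep = (2.6664,-0.3752)
p' = p + 1/4·F = (3.6666,-3.0938)

Fx=2.6664 Fy=-0.3752 x'=3.6666 y'=-3.0938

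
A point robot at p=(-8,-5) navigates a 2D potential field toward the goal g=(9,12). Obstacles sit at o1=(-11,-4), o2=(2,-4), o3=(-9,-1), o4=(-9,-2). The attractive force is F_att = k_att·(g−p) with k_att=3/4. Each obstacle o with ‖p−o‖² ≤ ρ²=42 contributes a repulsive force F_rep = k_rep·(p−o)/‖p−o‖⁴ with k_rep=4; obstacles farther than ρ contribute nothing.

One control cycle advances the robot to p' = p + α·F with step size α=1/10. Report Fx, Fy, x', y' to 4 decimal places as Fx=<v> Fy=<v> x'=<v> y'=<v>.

Fx=12.9238 Fy=12.5346 x'=-6.7076 y'=-3.7465

F_att = 3/4·(g−p) = 3/4·(17,17) = (12.7500,12.7500)
o1: d²=10 ≤ ρ²=42; F_rep = 4·(3,-1)/10² = (0.1200,-0.0400)
o2: d²=101 > ρ²=42 → inactive
o3: d²=17 ≤ ρ²=42; F_rep = 4·(1,-4)/17² = (0.0138,-0.0554)
o4: d²=10 ≤ ρ²=42; F_rep = 4·(1,-3)/10² = (0.0400,-0.1200)
F = F_att + ΣF_rep = (12.9238,12.5346)
p' = p + 1/10·F = (-6.7076,-3.7465)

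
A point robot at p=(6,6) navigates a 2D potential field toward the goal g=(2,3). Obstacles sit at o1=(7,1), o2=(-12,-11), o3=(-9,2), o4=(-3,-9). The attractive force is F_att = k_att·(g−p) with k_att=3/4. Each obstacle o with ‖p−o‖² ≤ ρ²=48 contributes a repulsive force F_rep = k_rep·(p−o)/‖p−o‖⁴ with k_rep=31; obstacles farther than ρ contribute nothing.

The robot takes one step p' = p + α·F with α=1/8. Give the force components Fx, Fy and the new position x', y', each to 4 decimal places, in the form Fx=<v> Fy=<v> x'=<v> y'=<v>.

F_att = 3/4·(g−p) = 3/4·(-4,-3) = (-3.0000,-2.2500)
o1: d²=26 ≤ ρ²=48; F_rep = 31·(-1,5)/26² = (-0.0459,0.2293)
o2: d²=613 > ρ²=48 → inactive
o3: d²=241 > ρ²=48 → inactive
o4: d²=306 > ρ²=48 → inactive
F = F_att + ΣF_rep = (-3.0459,-2.0207)
p' = p + 1/8·F = (5.6193,5.7474)

Fx=-3.0459 Fy=-2.0207 x'=5.6193 y'=5.7474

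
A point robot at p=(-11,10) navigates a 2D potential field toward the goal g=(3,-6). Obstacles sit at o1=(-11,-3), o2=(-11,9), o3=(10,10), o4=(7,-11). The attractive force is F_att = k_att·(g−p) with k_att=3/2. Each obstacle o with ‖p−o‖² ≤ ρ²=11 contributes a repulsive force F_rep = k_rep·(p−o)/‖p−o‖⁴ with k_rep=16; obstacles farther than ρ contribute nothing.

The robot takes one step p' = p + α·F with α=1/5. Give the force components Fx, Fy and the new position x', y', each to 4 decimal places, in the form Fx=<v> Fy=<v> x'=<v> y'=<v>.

F_att = 3/2·(g−p) = 3/2·(14,-16) = (21.0000,-24.0000)
o1: d²=169 > ρ²=11 → inactive
o2: d²=1 ≤ ρ²=11; F_rep = 16·(0,1)/1² = (0.0000,16.0000)
o3: d²=441 > ρ²=11 → inactive
o4: d²=765 > ρ²=11 → inactive
F = F_att + ΣF_rep = (21.0000,-8.0000)
p' = p + 1/5·F = (-6.8000,8.4000)

Fx=21.0000 Fy=-8.0000 x'=-6.8000 y'=8.4000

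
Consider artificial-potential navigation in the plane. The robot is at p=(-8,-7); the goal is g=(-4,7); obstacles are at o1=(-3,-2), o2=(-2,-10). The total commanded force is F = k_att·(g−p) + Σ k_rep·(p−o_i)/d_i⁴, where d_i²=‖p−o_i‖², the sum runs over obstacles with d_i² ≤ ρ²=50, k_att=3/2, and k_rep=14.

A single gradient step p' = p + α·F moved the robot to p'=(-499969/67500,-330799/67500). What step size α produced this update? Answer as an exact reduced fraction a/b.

α = 1/10

F_att = 3/2·(g−p) = 3/2·(4,14) = (6.0000,21.0000)
o1: d²=50 ≤ ρ²=50; F_rep = 14·(-5,-5)/50² = (-0.0280,-0.0280)
o2: d²=45 ≤ ρ²=50; F_rep = 14·(-6,3)/45² = (-0.0415,0.0207)
F = F_att + ΣF_rep = (5.9305,20.9927)
Δp = p'−p = (0.5931,2.0993); α = Δx/Fx = (40031/67500) / (40031/6750) = 1/10
check: Δy/Fy = (141701/67500) / (141701/6750) = 1/10 ✓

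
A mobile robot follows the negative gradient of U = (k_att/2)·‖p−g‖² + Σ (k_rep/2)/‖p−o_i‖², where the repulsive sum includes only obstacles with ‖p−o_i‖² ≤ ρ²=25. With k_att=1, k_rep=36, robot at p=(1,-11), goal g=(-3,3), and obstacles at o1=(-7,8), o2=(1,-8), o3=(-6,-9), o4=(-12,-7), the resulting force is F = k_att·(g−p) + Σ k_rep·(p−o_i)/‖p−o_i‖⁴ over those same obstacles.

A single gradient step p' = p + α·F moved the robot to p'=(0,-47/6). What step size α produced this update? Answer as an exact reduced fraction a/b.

α = 1/4

F_att = 1·(g−p) = 1·(-4,14) = (-4.0000,14.0000)
o1: d²=425 > ρ²=25 → inactive
o2: d²=9 ≤ ρ²=25; F_rep = 36·(0,-3)/9² = (0.0000,-1.3333)
o3: d²=53 > ρ²=25 → inactive
o4: d²=185 > ρ²=25 → inactive
F = F_att + ΣF_rep = (-4.0000,12.6667)
Δp = p'−p = (-1.0000,3.1667); α = Δx/Fx = (-1) / (-4) = 1/4
check: Δy/Fy = (19/6) / (38/3) = 1/4 ✓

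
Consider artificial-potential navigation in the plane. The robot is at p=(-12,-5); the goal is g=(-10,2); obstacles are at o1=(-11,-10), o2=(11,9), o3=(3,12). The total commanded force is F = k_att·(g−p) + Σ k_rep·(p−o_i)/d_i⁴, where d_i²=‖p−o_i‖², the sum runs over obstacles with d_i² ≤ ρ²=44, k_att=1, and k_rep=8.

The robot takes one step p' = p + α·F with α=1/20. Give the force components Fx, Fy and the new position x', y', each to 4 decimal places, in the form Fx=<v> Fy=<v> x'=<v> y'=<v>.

Fx=1.9882 Fy=7.0592 x'=-11.9006 y'=-4.6470

F_att = 1·(g−p) = 1·(2,7) = (2.0000,7.0000)
o1: d²=26 ≤ ρ²=44; F_rep = 8·(-1,5)/26² = (-0.0118,0.0592)
o2: d²=725 > ρ²=44 → inactive
o3: d²=514 > ρ²=44 → inactive
F = F_att + ΣF_rep = (1.9882,7.0592)
p' = p + 1/20·F = (-11.9006,-4.6470)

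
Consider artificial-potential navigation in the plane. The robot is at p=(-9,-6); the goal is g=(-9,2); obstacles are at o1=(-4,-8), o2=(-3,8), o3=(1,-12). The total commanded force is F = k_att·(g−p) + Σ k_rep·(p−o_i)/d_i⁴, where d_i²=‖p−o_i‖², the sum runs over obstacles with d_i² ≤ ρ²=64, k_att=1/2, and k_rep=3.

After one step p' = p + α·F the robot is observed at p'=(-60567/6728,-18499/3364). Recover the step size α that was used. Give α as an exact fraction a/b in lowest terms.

F_att = 1/2·(g−p) = 1/2·(0,8) = (0.0000,4.0000)
o1: d²=29 ≤ ρ²=64; F_rep = 3·(-5,2)/29² = (-0.0178,0.0071)
o2: d²=232 > ρ²=64 → inactive
o3: d²=136 > ρ²=64 → inactive
F = F_att + ΣF_rep = (-0.0178,4.0071)
Δp = p'−p = (-0.0022,0.5009); α = Δx/Fx = (-15/6728) / (-15/841) = 1/8
check: Δy/Fy = (1685/3364) / (3370/841) = 1/8 ✓

α = 1/8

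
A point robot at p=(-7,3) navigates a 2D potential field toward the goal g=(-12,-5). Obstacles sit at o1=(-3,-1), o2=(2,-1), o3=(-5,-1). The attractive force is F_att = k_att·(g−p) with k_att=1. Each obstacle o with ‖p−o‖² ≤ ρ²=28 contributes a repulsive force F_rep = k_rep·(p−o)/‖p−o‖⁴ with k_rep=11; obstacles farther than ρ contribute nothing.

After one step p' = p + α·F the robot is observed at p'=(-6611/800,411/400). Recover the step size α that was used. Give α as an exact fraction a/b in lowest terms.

α = 1/4

F_att = 1·(g−p) = 1·(-5,-8) = (-5.0000,-8.0000)
o1: d²=32 > ρ²=28 → inactive
o2: d²=97 > ρ²=28 → inactive
o3: d²=20 ≤ ρ²=28; F_rep = 11·(-2,4)/20² = (-0.0550,0.1100)
F = F_att + ΣF_rep = (-5.0550,-7.8900)
Δp = p'−p = (-1.2637,-1.9725); α = Δx/Fx = (-1011/800) / (-1011/200) = 1/4
check: Δy/Fy = (-789/400) / (-789/100) = 1/4 ✓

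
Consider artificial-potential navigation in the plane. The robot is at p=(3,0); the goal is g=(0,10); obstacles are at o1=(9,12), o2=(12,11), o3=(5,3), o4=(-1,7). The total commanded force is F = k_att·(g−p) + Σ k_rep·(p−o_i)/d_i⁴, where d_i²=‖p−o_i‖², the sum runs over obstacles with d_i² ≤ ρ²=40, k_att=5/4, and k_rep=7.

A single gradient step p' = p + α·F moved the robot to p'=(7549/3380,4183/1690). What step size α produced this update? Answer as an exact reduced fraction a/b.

α = 1/5

F_att = 5/4·(g−p) = 5/4·(-3,10) = (-3.7500,12.5000)
o1: d²=180 > ρ²=40 → inactive
o2: d²=202 > ρ²=40 → inactive
o3: d²=13 ≤ ρ²=40; F_rep = 7·(-2,-3)/13² = (-0.0828,-0.1243)
o4: d²=65 > ρ²=40 → inactive
F = F_att + ΣF_rep = (-3.8328,12.3757)
Δp = p'−p = (-0.7666,2.4751); α = Δx/Fx = (-2591/3380) / (-2591/676) = 1/5
check: Δy/Fy = (4183/1690) / (4183/338) = 1/5 ✓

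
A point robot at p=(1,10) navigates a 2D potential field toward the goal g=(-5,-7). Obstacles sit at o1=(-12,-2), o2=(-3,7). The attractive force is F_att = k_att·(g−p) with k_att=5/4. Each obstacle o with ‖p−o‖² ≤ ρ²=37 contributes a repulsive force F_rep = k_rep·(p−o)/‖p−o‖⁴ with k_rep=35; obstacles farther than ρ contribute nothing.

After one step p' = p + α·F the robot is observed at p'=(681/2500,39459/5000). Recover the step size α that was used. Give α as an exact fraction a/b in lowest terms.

α = 1/10

F_att = 5/4·(g−p) = 5/4·(-6,-17) = (-7.5000,-21.2500)
o1: d²=313 > ρ²=37 → inactive
o2: d²=25 ≤ ρ²=37; F_rep = 35·(4,3)/25² = (0.2240,0.1680)
F = F_att + ΣF_rep = (-7.2760,-21.0820)
Δp = p'−p = (-0.7276,-2.1082); α = Δx/Fx = (-1819/2500) / (-1819/250) = 1/10
check: Δy/Fy = (-10541/5000) / (-10541/500) = 1/10 ✓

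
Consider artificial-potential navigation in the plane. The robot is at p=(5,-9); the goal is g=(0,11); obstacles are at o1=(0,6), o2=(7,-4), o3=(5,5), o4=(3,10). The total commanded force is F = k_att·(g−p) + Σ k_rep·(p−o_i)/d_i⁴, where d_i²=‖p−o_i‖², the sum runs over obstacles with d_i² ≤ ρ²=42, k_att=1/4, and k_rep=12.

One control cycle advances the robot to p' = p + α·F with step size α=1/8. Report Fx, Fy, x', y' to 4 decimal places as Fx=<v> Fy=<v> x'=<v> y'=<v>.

Fx=-1.2785 Fy=4.9287 x'=4.8402 y'=-8.3839

F_att = 1/4·(g−p) = 1/4·(-5,20) = (-1.2500,5.0000)
o1: d²=250 > ρ²=42 → inactive
o2: d²=29 ≤ ρ²=42; F_rep = 12·(-2,-5)/29² = (-0.0285,-0.0713)
o3: d²=196 > ρ²=42 → inactive
o4: d²=365 > ρ²=42 → inactive
F = F_att + ΣF_rep = (-1.2785,4.9287)
p' = p + 1/8·F = (4.8402,-8.3839)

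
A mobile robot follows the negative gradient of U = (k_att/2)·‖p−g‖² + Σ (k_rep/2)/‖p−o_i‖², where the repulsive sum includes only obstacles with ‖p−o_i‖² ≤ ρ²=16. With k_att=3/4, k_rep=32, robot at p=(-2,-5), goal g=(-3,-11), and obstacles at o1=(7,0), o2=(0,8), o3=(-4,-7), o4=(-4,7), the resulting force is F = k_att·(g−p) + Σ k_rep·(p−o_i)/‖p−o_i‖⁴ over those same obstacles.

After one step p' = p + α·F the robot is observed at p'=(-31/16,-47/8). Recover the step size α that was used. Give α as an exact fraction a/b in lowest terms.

α = 1/4

F_att = 3/4·(g−p) = 3/4·(-1,-6) = (-0.7500,-4.5000)
o1: d²=106 > ρ²=16 → inactive
o2: d²=173 > ρ²=16 → inactive
o3: d²=8 ≤ ρ²=16; F_rep = 32·(2,2)/8² = (1.0000,1.0000)
o4: d²=148 > ρ²=16 → inactive
F = F_att + ΣF_rep = (0.2500,-3.5000)
Δp = p'−p = (0.0625,-0.8750); α = Δx/Fx = (1/16) / (1/4) = 1/4
check: Δy/Fy = (-7/8) / (-7/2) = 1/4 ✓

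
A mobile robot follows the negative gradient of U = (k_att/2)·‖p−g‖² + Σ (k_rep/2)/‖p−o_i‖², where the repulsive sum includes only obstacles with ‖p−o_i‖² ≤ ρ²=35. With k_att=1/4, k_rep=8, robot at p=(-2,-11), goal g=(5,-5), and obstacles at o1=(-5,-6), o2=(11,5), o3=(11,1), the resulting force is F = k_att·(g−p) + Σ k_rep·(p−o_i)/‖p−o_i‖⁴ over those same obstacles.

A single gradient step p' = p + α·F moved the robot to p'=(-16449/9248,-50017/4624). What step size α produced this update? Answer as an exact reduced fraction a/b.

F_att = 1/4·(g−p) = 1/4·(7,6) = (1.7500,1.5000)
o1: d²=34 ≤ ρ²=35; F_rep = 8·(3,-5)/34² = (0.0208,-0.0346)
o2: d²=425 > ρ²=35 → inactive
o3: d²=313 > ρ²=35 → inactive
F = F_att + ΣF_rep = (1.7708,1.4654)
Δp = p'−p = (0.2213,0.1832); α = Δx/Fx = (2047/9248) / (2047/1156) = 1/8
check: Δy/Fy = (847/4624) / (847/578) = 1/8 ✓

α = 1/8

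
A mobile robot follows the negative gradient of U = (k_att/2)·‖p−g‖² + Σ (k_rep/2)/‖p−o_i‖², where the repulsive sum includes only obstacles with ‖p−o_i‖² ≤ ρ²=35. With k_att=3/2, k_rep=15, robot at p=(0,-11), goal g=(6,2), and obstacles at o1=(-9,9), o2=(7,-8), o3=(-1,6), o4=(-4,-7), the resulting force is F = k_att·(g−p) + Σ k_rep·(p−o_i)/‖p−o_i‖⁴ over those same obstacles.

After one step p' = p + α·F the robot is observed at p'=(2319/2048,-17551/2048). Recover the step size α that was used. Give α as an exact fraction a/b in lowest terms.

α = 1/8

F_att = 3/2·(g−p) = 3/2·(6,13) = (9.0000,19.5000)
o1: d²=481 > ρ²=35 → inactive
o2: d²=58 > ρ²=35 → inactive
o3: d²=290 > ρ²=35 → inactive
o4: d²=32 ≤ ρ²=35; F_rep = 15·(4,-4)/32² = (0.0586,-0.0586)
F = F_att + ΣF_rep = (9.0586,19.4414)
Δp = p'−p = (1.1323,2.4302); α = Δx/Fx = (2319/2048) / (2319/256) = 1/8
check: Δy/Fy = (4977/2048) / (4977/256) = 1/8 ✓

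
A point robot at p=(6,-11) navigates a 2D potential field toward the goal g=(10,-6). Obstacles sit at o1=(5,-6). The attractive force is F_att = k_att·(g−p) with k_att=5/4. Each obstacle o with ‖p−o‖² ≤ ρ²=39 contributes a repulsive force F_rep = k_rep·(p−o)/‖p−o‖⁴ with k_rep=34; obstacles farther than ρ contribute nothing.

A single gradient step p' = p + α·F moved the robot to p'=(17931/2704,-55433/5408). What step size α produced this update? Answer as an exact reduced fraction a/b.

F_att = 5/4·(g−p) = 5/4·(4,5) = (5.0000,6.2500)
o1: d²=26 ≤ ρ²=39; F_rep = 34·(1,-5)/26² = (0.0503,-0.2515)
F = F_att + ΣF_rep = (5.0503,5.9985)
Δp = p'−p = (0.6313,0.7498); α = Δx/Fx = (1707/2704) / (1707/338) = 1/8
check: Δy/Fy = (4055/5408) / (4055/676) = 1/8 ✓

α = 1/8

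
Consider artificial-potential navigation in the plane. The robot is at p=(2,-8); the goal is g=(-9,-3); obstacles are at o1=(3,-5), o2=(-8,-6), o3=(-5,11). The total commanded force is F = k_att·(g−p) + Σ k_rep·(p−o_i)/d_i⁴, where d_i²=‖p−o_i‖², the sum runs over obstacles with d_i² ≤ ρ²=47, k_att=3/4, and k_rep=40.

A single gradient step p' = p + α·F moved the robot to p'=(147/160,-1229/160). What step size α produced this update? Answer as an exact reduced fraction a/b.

F_att = 3/4·(g−p) = 3/4·(-11,5) = (-8.2500,3.7500)
o1: d²=10 ≤ ρ²=47; F_rep = 40·(-1,-3)/10² = (-0.4000,-1.2000)
o2: d²=104 > ρ²=47 → inactive
o3: d²=410 > ρ²=47 → inactive
F = F_att + ΣF_rep = (-8.6500,2.5500)
Δp = p'−p = (-1.0813,0.3187); α = Δx/Fx = (-173/160) / (-173/20) = 1/8
check: Δy/Fy = (51/160) / (51/20) = 1/8 ✓

α = 1/8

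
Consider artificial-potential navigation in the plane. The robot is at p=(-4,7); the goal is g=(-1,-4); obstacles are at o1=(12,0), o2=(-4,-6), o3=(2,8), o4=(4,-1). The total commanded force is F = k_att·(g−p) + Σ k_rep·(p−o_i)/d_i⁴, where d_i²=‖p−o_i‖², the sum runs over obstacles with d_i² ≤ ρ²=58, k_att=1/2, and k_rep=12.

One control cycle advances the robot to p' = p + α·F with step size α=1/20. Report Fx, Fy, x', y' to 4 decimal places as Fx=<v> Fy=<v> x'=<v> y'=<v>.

Fx=1.4474 Fy=-5.5088 x'=-3.9276 y'=6.7246

F_att = 1/2·(g−p) = 1/2·(3,-11) = (1.5000,-5.5000)
o1: d²=305 > ρ²=58 → inactive
o2: d²=169 > ρ²=58 → inactive
o3: d²=37 ≤ ρ²=58; F_rep = 12·(-6,-1)/37² = (-0.0526,-0.0088)
o4: d²=128 > ρ²=58 → inactive
F = F_att + ΣF_rep = (1.4474,-5.5088)
p' = p + 1/20·F = (-3.9276,6.7246)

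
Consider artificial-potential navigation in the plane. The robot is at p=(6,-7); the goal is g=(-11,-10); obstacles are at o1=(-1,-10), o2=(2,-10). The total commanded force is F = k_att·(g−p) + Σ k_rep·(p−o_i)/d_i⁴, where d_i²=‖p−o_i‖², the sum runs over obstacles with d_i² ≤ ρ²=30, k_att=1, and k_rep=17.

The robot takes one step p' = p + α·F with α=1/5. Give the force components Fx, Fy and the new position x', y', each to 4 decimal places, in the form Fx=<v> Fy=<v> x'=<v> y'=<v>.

F_att = 1·(g−p) = 1·(-17,-3) = (-17.0000,-3.0000)
o1: d²=58 > ρ²=30 → inactive
o2: d²=25 ≤ ρ²=30; F_rep = 17·(4,3)/25² = (0.1088,0.0816)
F = F_att + ΣF_rep = (-16.8912,-2.9184)
p' = p + 1/5·F = (2.6218,-7.5837)

Fx=-16.8912 Fy=-2.9184 x'=2.6218 y'=-7.5837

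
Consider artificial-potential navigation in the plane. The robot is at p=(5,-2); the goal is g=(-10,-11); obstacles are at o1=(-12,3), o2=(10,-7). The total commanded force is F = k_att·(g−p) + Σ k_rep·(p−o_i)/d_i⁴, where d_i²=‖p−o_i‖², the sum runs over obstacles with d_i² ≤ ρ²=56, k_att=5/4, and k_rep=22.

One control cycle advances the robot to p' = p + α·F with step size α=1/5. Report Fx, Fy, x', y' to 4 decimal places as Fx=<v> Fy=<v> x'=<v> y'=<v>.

F_att = 5/4·(g−p) = 5/4·(-15,-9) = (-18.7500,-11.2500)
o1: d²=314 > ρ²=56 → inactive
o2: d²=50 ≤ ρ²=56; F_rep = 22·(-5,5)/50² = (-0.0440,0.0440)
F = F_att + ΣF_rep = (-18.7940,-11.2060)
p' = p + 1/5·F = (1.2412,-4.2412)

Fx=-18.7940 Fy=-11.2060 x'=1.2412 y'=-4.2412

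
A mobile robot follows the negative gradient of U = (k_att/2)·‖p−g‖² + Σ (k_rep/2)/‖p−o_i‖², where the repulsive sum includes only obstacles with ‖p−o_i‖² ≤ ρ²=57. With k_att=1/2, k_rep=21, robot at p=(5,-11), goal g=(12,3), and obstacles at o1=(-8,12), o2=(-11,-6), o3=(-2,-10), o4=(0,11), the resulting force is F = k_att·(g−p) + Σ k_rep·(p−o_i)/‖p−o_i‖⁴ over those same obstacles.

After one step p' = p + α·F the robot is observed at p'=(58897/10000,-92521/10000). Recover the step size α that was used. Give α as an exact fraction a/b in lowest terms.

α = 1/4

F_att = 1/2·(g−p) = 1/2·(7,14) = (3.5000,7.0000)
o1: d²=698 > ρ²=57 → inactive
o2: d²=281 > ρ²=57 → inactive
o3: d²=50 ≤ ρ²=57; F_rep = 21·(7,-1)/50² = (0.0588,-0.0084)
o4: d²=509 > ρ²=57 → inactive
F = F_att + ΣF_rep = (3.5588,6.9916)
Δp = p'−p = (0.8897,1.7479); α = Δx/Fx = (8897/10000) / (8897/2500) = 1/4
check: Δy/Fy = (17479/10000) / (17479/2500) = 1/4 ✓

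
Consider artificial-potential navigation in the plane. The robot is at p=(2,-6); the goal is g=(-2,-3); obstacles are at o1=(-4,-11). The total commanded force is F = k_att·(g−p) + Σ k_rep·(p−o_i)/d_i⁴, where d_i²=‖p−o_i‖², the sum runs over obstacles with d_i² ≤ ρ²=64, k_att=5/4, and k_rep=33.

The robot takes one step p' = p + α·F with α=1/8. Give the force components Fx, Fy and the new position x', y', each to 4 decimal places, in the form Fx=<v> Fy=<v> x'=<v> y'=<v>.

F_att = 5/4·(g−p) = 5/4·(-4,3) = (-5.0000,3.7500)
o1: d²=61 ≤ ρ²=64; F_rep = 33·(6,5)/61² = (0.0532,0.0443)
F = F_att + ΣF_rep = (-4.9468,3.7943)
p' = p + 1/8·F = (1.3817,-5.5257)

Fx=-4.9468 Fy=3.7943 x'=1.3817 y'=-5.5257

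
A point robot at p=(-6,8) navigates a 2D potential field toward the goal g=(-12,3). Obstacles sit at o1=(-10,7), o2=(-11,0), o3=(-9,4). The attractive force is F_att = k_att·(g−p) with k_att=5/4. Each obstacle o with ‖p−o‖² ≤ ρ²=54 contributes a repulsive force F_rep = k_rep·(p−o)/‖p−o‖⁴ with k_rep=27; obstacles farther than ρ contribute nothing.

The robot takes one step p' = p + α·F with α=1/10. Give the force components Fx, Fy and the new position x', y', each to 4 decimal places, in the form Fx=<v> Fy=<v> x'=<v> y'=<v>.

F_att = 5/4·(g−p) = 5/4·(-6,-5) = (-7.5000,-6.2500)
o1: d²=17 ≤ ρ²=54; F_rep = 27·(4,1)/17² = (0.3737,0.0934)
o2: d²=89 > ρ²=54 → inactive
o3: d²=25 ≤ ρ²=54; F_rep = 27·(3,4)/25² = (0.1296,0.1728)
F = F_att + ΣF_rep = (-6.9967,-5.9838)
p' = p + 1/10·F = (-6.6997,7.4016)

Fx=-6.9967 Fy=-5.9838 x'=-6.6997 y'=7.4016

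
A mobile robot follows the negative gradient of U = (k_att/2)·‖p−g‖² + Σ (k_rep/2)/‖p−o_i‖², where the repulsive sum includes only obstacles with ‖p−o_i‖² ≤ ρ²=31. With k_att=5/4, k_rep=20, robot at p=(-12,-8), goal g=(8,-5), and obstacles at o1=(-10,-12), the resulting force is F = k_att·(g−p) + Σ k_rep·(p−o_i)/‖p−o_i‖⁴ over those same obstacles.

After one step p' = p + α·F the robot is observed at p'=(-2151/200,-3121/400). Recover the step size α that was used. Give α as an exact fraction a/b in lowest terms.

α = 1/20

F_att = 5/4·(g−p) = 5/4·(20,3) = (25.0000,3.7500)
o1: d²=20 ≤ ρ²=31; F_rep = 20·(-2,4)/20² = (-0.1000,0.2000)
F = F_att + ΣF_rep = (24.9000,3.9500)
Δp = p'−p = (1.2450,0.1975); α = Δx/Fx = (249/200) / (249/10) = 1/20
check: Δy/Fy = (79/400) / (79/20) = 1/20 ✓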